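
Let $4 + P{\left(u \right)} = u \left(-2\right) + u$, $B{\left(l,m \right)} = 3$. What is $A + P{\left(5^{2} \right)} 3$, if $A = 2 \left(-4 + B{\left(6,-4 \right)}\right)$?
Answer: $-89$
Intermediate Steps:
$A = -2$ ($A = 2 \left(-4 + 3\right) = 2 \left(-1\right) = -2$)
$P{\left(u \right)} = -4 - u$ ($P{\left(u \right)} = -4 + \left(u \left(-2\right) + u\right) = -4 + \left(- 2 u + u\right) = -4 - u$)
$A + P{\left(5^{2} \right)} 3 = -2 + \left(-4 - 5^{2}\right) 3 = -2 + \left(-4 - 25\right) 3 = -2 - 87 = -89$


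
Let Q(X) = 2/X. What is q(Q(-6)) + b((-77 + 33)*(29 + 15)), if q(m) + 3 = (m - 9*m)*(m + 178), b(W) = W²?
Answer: 33737101/9 ≈ 3.7486e+6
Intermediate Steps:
q(m) = -3 - 8*m*(178 + m) (q(m) = -3 + (m - 9*m)*(m + 178) = -3 + (-8*m)*(178 + m) = -3 - 8*m*(178 + m))
q(Q(-6)) + b((-77 + 33)*(29 + 15)) = (-3 - 2848/(-6) - 8*(2/(-6))²) + ((-77 + 33)*(29 + 15))² = (-3 - 2848*(-1)/6 - 8*(2*(-⅙))²) + (-44*44)² = (-3 - 1424*(-⅓) - 8*(-⅓)²) + (-1936)² = (-3 + 1424/3 - 8*⅑) + 3748096 = (-3 + 1424/3 - 8/9) + 3748096 = 4237/9 + 3748096 = 33737101/9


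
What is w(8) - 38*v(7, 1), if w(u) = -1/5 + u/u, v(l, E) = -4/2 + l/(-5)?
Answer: 130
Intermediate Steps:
v(l, E) = -2 - l/5 (v(l, E) = -4*½ + l*(-⅕) = -2 - l/5)
w(u) = ⅘ (w(u) = -1*⅕ + 1 = -⅕ + 1 = ⅘)
w(8) - 38*v(7, 1) = ⅘ - 38*(-2 - ⅕*7) = ⅘ - 38*(-2 - 7/5) = ⅘ - 38*(-17/5) = ⅘ + 646/5 = 130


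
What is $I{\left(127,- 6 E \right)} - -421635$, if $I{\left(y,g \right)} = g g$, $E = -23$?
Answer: $440679$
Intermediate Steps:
$I{\left(y,g \right)} = g^{2}$
$I{\left(127,- 6 E \right)} - -421635 = \left(\left(-6\right) \left(-23\right)\right)^{2} - -421635 = 138^{2} + 421635 = 19044 + 421635 = 440679$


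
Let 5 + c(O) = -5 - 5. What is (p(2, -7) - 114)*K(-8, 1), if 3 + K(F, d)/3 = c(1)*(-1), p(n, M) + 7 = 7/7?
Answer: -4320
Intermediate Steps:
p(n, M) = -6 (p(n, M) = -7 + 7/7 = -7 + 7*(⅐) = -7 + 1 = -6)
c(O) = -15 (c(O) = -5 + (-5 - 5) = -5 - 10 = -15)
K(F, d) = 36 (K(F, d) = -9 + 3*(-15*(-1)) = -9 + 3*15 = -9 + 45 = 36)
(p(2, -7) - 114)*K(-8, 1) = (-6 - 114)*36 = -120*36 = -4320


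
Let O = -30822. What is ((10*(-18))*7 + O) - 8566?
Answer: -40648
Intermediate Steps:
((10*(-18))*7 + O) - 8566 = ((10*(-18))*7 - 30822) - 8566 = (-180*7 - 30822) - 8566 = (-1260 - 30822) - 8566 = -32082 - 8566 = -40648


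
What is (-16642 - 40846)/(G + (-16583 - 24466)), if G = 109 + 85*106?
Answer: 28744/15965 ≈ 1.8004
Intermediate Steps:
G = 9119 (G = 109 + 9010 = 9119)
(-16642 - 40846)/(G + (-16583 - 24466)) = (-16642 - 40846)/(9119 + (-16583 - 24466)) = -57488/(9119 - 41049) = -57488/(-31930) = -57488*(-1/31930) = 28744/15965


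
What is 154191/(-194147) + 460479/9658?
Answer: 87911439735/1875071726 ≈ 46.884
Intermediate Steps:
154191/(-194147) + 460479/9658 = 154191*(-1/194147) + 460479*(1/9658) = -154191/194147 + 460479/9658 = 87911439735/1875071726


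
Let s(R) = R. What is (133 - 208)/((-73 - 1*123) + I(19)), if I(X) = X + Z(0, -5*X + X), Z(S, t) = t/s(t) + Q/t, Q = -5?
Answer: 1900/4457 ≈ 0.42630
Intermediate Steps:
Z(S, t) = 1 - 5/t (Z(S, t) = t/t - 5/t = 1 - 5/t)
I(X) = X - (-5 - 4*X)/(4*X) (I(X) = X + (-5 + (-5*X + X))/(-5*X + X) = X + (-5 - 4*X)/((-4*X)) = X + (-1/(4*X))*(-5 - 4*X) = X - (-5 - 4*X)/(4*X))
(133 - 208)/((-73 - 1*123) + I(19)) = (133 - 208)/((-73 - 1*123) + (1 + 19 + (5/4)/19)) = -75/((-73 - 123) + (1 + 19 + (5/4)*(1/19))) = -75/(-196 + (1 + 19 + 5/76)) = -75/(-196 + 1525/76) = -75/(-13371/76) = -75*(-76/13371) = 1900/4457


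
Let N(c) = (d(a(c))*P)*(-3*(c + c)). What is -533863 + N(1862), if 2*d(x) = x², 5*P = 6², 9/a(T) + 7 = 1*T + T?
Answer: -9291889619/17405 ≈ -5.3386e+5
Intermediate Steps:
a(T) = 9/(-7 + 2*T) (a(T) = 9/(-7 + (1*T + T)) = 9/(-7 + (T + T)) = 9/(-7 + 2*T))
P = 36/5 (P = (⅕)*6² = (⅕)*36 = 36/5 ≈ 7.2000)
d(x) = x²/2
N(c) = -8748*c/(5*(-7 + 2*c)²) (N(c) = (((9/(-7 + 2*c))²/2)*(36/5))*(-3*(c + c)) = (((81/(-7 + 2*c)²)/2)*(36/5))*(-6*c) = ((81/(2*(-7 + 2*c)²))*(36/5))*(-6*c) = (1458/(5*(-7 + 2*c)²))*(-6*c) = -8748*c/(5*(-7 + 2*c)²))
-533863 + N(1862) = -533863 - 8748/5*1862/(-7 + 2*1862)² = -533863 - 8748/5*1862/(-7 + 3724)² = -533863 - 8748/5*1862/3717² = -533863 - 8748/5*1862*1/13816089 = -533863 - 4104/17405 = -9291889619/17405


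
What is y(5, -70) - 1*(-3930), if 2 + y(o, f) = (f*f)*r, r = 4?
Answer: 23528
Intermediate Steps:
y(o, f) = -2 + 4*f² (y(o, f) = -2 + (f*f)*4 = -2 + f²*4 = -2 + 4*f²)
y(5, -70) - 1*(-3930) = (-2 + 4*(-70)²) - 1*(-3930) = (-2 + 4*4900) + 3930 = (-2 + 19600) + 3930 = 19598 + 3930 = 23528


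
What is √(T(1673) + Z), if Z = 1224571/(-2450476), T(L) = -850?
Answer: 19*I*√3536778749609/1225238 ≈ 29.163*I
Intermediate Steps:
Z = -1224571/2450476 (Z = 1224571*(-1/2450476) = -1224571/2450476 ≈ -0.49973)
√(T(1673) + Z) = √(-850 - 1224571/2450476) = √(-2084129171/2450476) = 19*I*√3536778749609/1225238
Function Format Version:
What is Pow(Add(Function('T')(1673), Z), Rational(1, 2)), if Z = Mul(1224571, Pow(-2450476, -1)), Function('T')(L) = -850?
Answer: Mul(Rational(19, 1225238), I, Pow(3536778749609, Rational(1, 2))) ≈ Mul(29.163, I)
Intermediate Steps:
Z = Rational(-1224571, 2450476) (Z = Mul(1224571, Rational(-1, 2450476)) = Rational(-1224571, 2450476) ≈ -0.49973)
Pow(Add(Function('T')(1673), Z), Rational(1, 2)) = Pow(Add(-850, Rational(-1224571, 2450476)), Rational(1, 2)) = Pow(Rational(-2084129171, 2450476), Rational(1, 2)) = Mul(Rational(19, 1225238), I, Pow(3536778749609, Rational(1, 2)))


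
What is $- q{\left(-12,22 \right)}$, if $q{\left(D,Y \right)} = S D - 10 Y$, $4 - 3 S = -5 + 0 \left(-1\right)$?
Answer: $256$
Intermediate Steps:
$S = 3$ ($S = \frac{4}{3} - \frac{-5 + 0 \left(-1\right)}{3} = \frac{4}{3} - \frac{-5 + 0}{3} = \frac{4}{3} - - \frac{5}{3} = \frac{4}{3} + \frac{5}{3} = 3$)
$q{\left(D,Y \right)} = - 10 Y + 3 D$ ($q{\left(D,Y \right)} = 3 D - 10 Y = - 10 Y + 3 D$)
$- q{\left(-12,22 \right)} = - (\left(-10\right) 22 + 3 \left(-12\right)) = - (-220 - 36) = \left(-1\right) \left(-256\right) = 256$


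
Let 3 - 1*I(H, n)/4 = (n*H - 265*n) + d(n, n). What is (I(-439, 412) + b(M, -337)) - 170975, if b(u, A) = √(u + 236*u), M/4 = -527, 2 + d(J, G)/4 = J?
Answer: 982669 + 2*I*√124899 ≈ 9.8267e+5 + 706.82*I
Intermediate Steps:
d(J, G) = -8 + 4*J
M = -2108 (M = 4*(-527) = -2108)
b(u, A) = √237*√u (b(u, A) = √(237*u) = √237*√u)
I(H, n) = 44 + 1044*n - 4*H*n (I(H, n) = 12 - 4*((n*H - 265*n) + (-8 + 4*n)) = 12 - 4*((H*n - 265*n) + (-8 + 4*n)) = 12 - 4*((-265*n + H*n) + (-8 + 4*n)) = 12 - 4*(-8 - 261*n + H*n) = 12 + (32 + 1044*n - 4*H*n) = 44 + 1044*n - 4*H*n)
(I(-439, 412) + b(M, -337)) - 170975 = ((44 + 1044*412 - 4*(-439)*412) + √237*√(-2108)) - 170975 = ((44 + 430128 + 723472) + √237*(2*I*√527)) - 170975 = (1153644 + 2*I*√124899) - 170975 = 982669 + 2*I*√124899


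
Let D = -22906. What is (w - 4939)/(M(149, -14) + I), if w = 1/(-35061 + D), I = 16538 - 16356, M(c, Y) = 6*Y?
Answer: -143149507/2840383 ≈ -50.398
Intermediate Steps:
I = 182
w = -1/57967 (w = 1/(-35061 - 22906) = 1/(-57967) = -1/57967 ≈ -1.7251e-5)
(w - 4939)/(M(149, -14) + I) = (-1/57967 - 4939)/(6*(-14) + 182) = -286299014/(57967*(-84 + 182)) = -286299014/57967/98 = -286299014/57967*1/98 = -143149507/2840383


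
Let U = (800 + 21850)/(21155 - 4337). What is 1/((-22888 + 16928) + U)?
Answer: -2803/16702105 ≈ -0.00016782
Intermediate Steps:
U = 3775/2803 (U = 22650/16818 = 22650*(1/16818) = 3775/2803 ≈ 1.3468)
1/((-22888 + 16928) + U) = 1/((-22888 + 16928) + 3775/2803) = 1/(-5960 + 3775/2803) = 1/(-16702105/2803) = -2803/16702105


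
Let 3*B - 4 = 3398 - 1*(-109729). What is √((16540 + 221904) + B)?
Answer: √2485389/3 ≈ 525.50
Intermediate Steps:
B = 113131/3 (B = 4/3 + (3398 - 1*(-109729))/3 = 4/3 + (3398 + 109729)/3 = 4/3 + (⅓)*113127 = 4/3 + 37709 = 113131/3 ≈ 37710.)
√((16540 + 221904) + B) = √((16540 + 221904) + 113131/3) = √(238444 + 113131/3) = √(828463/3) = √2485389/3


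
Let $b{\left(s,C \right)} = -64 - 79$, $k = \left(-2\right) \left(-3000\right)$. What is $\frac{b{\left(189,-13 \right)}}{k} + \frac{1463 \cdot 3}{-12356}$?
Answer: $- \frac{7025227}{18534000} \approx -0.37905$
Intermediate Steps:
$k = 6000$
$b{\left(s,C \right)} = -143$
$\frac{b{\left(189,-13 \right)}}{k} + \frac{1463 \cdot 3}{-12356} = - \frac{143}{6000} + \frac{1463 \cdot 3}{-12356} = \left(-143\right) \frac{1}{6000} + 4389 \left(- \frac{1}{12356}\right) = - \frac{143}{6000} - \frac{4389}{12356} = - \frac{7025227}{18534000}$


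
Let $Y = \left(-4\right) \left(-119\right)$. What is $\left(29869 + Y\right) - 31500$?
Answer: $-1155$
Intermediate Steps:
$Y = 476$
$\left(29869 + Y\right) - 31500 = \left(29869 + 476\right) - 31500 = 30345 - 31500 = -1155$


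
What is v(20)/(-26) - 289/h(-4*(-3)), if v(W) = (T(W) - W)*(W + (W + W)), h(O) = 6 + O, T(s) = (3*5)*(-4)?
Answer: 39443/234 ≈ 168.56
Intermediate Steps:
T(s) = -60 (T(s) = 15*(-4) = -60)
v(W) = 3*W*(-60 - W) (v(W) = (-60 - W)*(W + (W + W)) = (-60 - W)*(W + 2*W) = (-60 - W)*(3*W) = 3*W*(-60 - W))
v(20)/(-26) - 289/h(-4*(-3)) = -3*20*(60 + 20)/(-26) - 289/(6 - 4*(-3)) = -3*20*80*(-1/26) - 289/(6 + 12) = -4800*(-1/26) - 289/18 = 2400/13 - 289*1/18 = 2400/13 - 289/18 = 39443/234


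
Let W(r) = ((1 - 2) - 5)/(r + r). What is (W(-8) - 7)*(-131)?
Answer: 6943/8 ≈ 867.88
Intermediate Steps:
W(r) = -3/r (W(r) = (-1 - 5)/((2*r)) = -3/r)
(W(-8) - 7)*(-131) = (-3/(-8) - 7)*(-131) = (-3*(-⅛) - 7)*(-131) = (3/8 - 7)*(-131) = -53/8*(-131) = 6943/8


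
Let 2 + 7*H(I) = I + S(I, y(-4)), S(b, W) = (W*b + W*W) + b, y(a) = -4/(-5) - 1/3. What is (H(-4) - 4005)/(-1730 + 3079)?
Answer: -6310496/2124675 ≈ -2.9701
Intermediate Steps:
y(a) = 7/15 (y(a) = -4*(-⅕) - 1*⅓ = ⅘ - ⅓ = 7/15)
S(b, W) = b + W² + W*b (S(b, W) = (W*b + W²) + b = (W² + W*b) + b = b + W² + W*b)
H(I) = -401/1575 + 37*I/105 (H(I) = -2/7 + (I + (I + (7/15)² + 7*I/15))/7 = -2/7 + (I + (I + 49/225 + 7*I/15))/7 = -2/7 + (I + (49/225 + 22*I/15))/7 = -2/7 + (49/225 + 37*I/15)/7 = -2/7 + (7/225 + 37*I/105) = -401/1575 + 37*I/105)
(H(-4) - 4005)/(-1730 + 3079) = ((-401/1575 + (37/105)*(-4)) - 4005)/(-1730 + 3079) = ((-401/1575 - 148/105) - 4005)/1349 = (-2621/1575 - 4005)*(1/1349) = -6310496/1575*1/1349 = -6310496/2124675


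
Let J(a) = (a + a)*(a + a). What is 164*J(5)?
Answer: 16400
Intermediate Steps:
J(a) = 4*a² (J(a) = (2*a)*(2*a) = 4*a²)
164*J(5) = 164*(4*5²) = 164*(4*25) = 164*100 = 16400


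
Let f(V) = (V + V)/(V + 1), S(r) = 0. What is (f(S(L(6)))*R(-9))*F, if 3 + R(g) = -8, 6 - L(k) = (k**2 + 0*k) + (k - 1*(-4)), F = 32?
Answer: 0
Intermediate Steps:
L(k) = 2 - k - k**2 (L(k) = 6 - ((k**2 + 0*k) + (k - 1*(-4))) = 6 - ((k**2 + 0) + (k + 4)) = 6 - (k**2 + (4 + k)) = 6 - (4 + k + k**2) = 6 + (-4 - k - k**2) = 2 - k - k**2)
R(g) = -11 (R(g) = -3 - 8 = -11)
f(V) = 2*V/(1 + V) (f(V) = (2*V)/(1 + V) = 2*V/(1 + V))
(f(S(L(6)))*R(-9))*F = ((2*0/(1 + 0))*(-11))*32 = ((2*0/1)*(-11))*32 = ((2*0*1)*(-11))*32 = (0*(-11))*32 = 0*32 = 0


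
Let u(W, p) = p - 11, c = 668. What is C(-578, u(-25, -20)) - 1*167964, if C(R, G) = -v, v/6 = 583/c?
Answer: -56101725/334 ≈ -1.6797e+5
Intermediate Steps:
u(W, p) = -11 + p
v = 1749/334 (v = 6*(583/668) = 1749/334 ≈ 5.2365)
C(R, G) = -1749/334 (C(R, G) = -1*1749/334 = -1749/334)
C(-578, u(-25, -20)) - 1*167964 = -1749/334 - 1*167964 = -1749/334 - 167964 = -56101725/334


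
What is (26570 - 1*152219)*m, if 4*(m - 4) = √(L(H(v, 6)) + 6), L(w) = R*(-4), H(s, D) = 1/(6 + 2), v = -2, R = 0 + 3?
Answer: -502596 - 125649*I*√6/4 ≈ -5.026e+5 - 76944.0*I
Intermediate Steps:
R = 3
H(s, D) = ⅛ (H(s, D) = 1/8 = ⅛)
L(w) = -12 (L(w) = 3*(-4) = -12)
m = 4 + I*√6/4 (m = 4 + √(-12 + 6)/4 = 4 + √(-6)/4 = 4 + (I*√6)/4 = 4 + I*√6/4 ≈ 4.0 + 0.61237*I)
(26570 - 1*152219)*m = (26570 - 1*152219)*(4 + I*√6/4) = (26570 - 152219)*(4 + I*√6/4) = -125649*(4 + I*√6/4) = -502596 - 125649*I*√6/4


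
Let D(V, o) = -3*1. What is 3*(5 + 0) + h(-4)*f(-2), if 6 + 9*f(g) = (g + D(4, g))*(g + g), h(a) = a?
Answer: 79/9 ≈ 8.7778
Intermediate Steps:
D(V, o) = -3
f(g) = -⅔ + 2*g*(-3 + g)/9 (f(g) = -⅔ + ((g - 3)*(g + g))/9 = -⅔ + ((-3 + g)*(2*g))/9 = -⅔ + (2*g*(-3 + g))/9 = -⅔ + 2*g*(-3 + g)/9)
3*(5 + 0) + h(-4)*f(-2) = 3*(5 + 0) - 4*(-⅔ - ⅔*(-2) + (2/9)*(-2)²) = 3*5 - 4*(-⅔ + 4/3 + (2/9)*4) = 15 - 4*(-⅔ + 4/3 + 8/9) = 15 - 4*14/9 = 15 - 56/9 = 79/9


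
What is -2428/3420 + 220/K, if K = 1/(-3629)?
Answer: -682615507/855 ≈ -7.9838e+5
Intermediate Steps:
K = -1/3629 ≈ -0.00027556
-2428/3420 + 220/K = -2428/3420 + 220/(-1/3629) = -2428*1/3420 + 220*(-3629) = -607/855 - 798380 = -682615507/855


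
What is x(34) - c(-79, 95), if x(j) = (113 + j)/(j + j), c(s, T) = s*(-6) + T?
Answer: -38545/68 ≈ -566.84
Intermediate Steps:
c(s, T) = T - 6*s (c(s, T) = -6*s + T = T - 6*s)
x(j) = (113 + j)/(2*j) (x(j) = (113 + j)/((2*j)) = (113 + j)*(1/(2*j)) = (113 + j)/(2*j))
x(34) - c(-79, 95) = (½)*(113 + 34)/34 - (95 - 6*(-79)) = (½)*(1/34)*147 - (95 + 474) = 147/68 - 1*569 = 147/68 - 569 = -38545/68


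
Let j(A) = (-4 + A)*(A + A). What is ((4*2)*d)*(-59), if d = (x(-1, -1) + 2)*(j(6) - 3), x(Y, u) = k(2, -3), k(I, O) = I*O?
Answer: 39648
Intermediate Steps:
x(Y, u) = -6 (x(Y, u) = 2*(-3) = -6)
j(A) = 2*A*(-4 + A) (j(A) = (-4 + A)*(2*A) = 2*A*(-4 + A))
d = -84 (d = (-6 + 2)*(2*6*(-4 + 6) - 3) = -4*(2*6*2 - 3) = -4*(24 - 3) = -4*21 = -84)
((4*2)*d)*(-59) = ((4*2)*(-84))*(-59) = (8*(-84))*(-59) = -672*(-59) = 39648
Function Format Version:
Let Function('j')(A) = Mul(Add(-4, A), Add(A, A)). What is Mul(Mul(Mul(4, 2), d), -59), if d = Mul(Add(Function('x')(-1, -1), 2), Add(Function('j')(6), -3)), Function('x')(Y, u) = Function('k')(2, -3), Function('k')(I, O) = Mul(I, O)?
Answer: 39648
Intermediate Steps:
Function('x')(Y, u) = -6 (Function('x')(Y, u) = Mul(2, -3) = -6)
Function('j')(A) = Mul(2, A, Add(-4, A)) (Function('j')(A) = Mul(Add(-4, A), Mul(2, A)) = Mul(2, A, Add(-4, A)))
d = -84 (d = Mul(Add(-6, 2), Add(Mul(2, 6, Add(-4, 6)), -3)) = Mul(-4, Add(Mul(2, 6, 2), -3)) = Mul(-4, Add(24, -3)) = Mul(-4, 21) = -84)
Mul(Mul(Mul(4, 2), d), -59) = Mul(Mul(Mul(4, 2), -84), -59) = Mul(Mul(8, -84), -59) = Mul(-672, -59) = 39648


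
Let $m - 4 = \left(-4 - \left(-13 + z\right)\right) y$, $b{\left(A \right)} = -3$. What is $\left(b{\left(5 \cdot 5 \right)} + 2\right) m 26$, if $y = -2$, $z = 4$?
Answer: $156$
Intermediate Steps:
$m = -6$ ($m = 4 + \left(-4 + \left(\left(3 \cdot 4 + 1\right) - 4\right)\right) \left(-2\right) = 4 + \left(-4 + \left(\left(12 + 1\right) - 4\right)\right) \left(-2\right) = 4 + \left(-4 + \left(13 - 4\right)\right) \left(-2\right) = 4 + \left(-4 + 9\right) \left(-2\right) = 4 + 5 \left(-2\right) = 4 - 10 = -6$)
$\left(b{\left(5 \cdot 5 \right)} + 2\right) m 26 = \left(-3 + 2\right) \left(-6\right) 26 = \left(-1\right) \left(-6\right) 26 = 6 \cdot 26 = 156$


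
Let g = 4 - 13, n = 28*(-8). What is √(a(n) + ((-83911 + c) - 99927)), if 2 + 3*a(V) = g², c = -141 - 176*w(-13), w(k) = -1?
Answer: I*√1653990/3 ≈ 428.69*I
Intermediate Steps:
n = -224
g = -9
c = 35 (c = -141 - 176*(-1) = -141 + 176 = 35)
a(V) = 79/3 (a(V) = -⅔ + (⅓)*(-9)² = -⅔ + (⅓)*81 = -⅔ + 27 = 79/3)
√(a(n) + ((-83911 + c) - 99927)) = √(79/3 + ((-83911 + 35) - 99927)) = √(79/3 + (-83876 - 99927)) = √(79/3 - 183803) = √(-551330/3) = I*√1653990/3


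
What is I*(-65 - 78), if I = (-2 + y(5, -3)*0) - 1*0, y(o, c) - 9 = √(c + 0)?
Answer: 286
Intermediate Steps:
y(o, c) = 9 + √c (y(o, c) = 9 + √(c + 0) = 9 + √c)
I = -2 (I = (-2 + (9 + √(-3))*0) - 1*0 = (-2 + (9 + I*√3)*0) + 0 = (-2 + 0) + 0 = -2 + 0 = -2)
I*(-65 - 78) = -2*(-65 - 78) = -2*(-143) = 286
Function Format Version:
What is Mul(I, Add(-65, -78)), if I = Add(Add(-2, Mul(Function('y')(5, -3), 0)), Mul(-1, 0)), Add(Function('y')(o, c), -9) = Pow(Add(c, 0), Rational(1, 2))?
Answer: 286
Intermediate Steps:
Function('y')(o, c) = Add(9, Pow(c, Rational(1, 2))) (Function('y')(o, c) = Add(9, Pow(Add(c, 0), Rational(1, 2))) = Add(9, Pow(c, Rational(1, 2))))
I = -2 (I = Add(Add(-2, Mul(Add(9, Pow(-3, Rational(1, 2))), 0)), Mul(-1, 0)) = Add(Add(-2, Mul(Add(9, Mul(I, Pow(3, Rational(1, 2)))), 0)), 0) = Add(Add(-2, 0), 0) = Add(-2, 0) = -2)
Mul(I, Add(-65, -78)) = Mul(-2, Add(-65, -78)) = Mul(-2, -143) = 286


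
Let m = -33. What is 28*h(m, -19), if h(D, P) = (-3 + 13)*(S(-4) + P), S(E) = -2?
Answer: -5880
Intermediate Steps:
h(D, P) = -20 + 10*P (h(D, P) = (-3 + 13)*(-2 + P) = 10*(-2 + P) = -20 + 10*P)
28*h(m, -19) = 28*(-20 + 10*(-19)) = 28*(-20 - 190) = 28*(-210) = -5880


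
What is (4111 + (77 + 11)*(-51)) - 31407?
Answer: -31784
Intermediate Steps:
(4111 + (77 + 11)*(-51)) - 31407 = (4111 + 88*(-51)) - 31407 = (4111 - 4488) - 31407 = -377 - 31407 = -31784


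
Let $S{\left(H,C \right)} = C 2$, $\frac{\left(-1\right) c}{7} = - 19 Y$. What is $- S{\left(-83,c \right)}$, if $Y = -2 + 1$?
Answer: $266$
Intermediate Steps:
$Y = -1$
$c = -133$ ($c = - 7 \left(\left(-19\right) \left(-1\right)\right) = \left(-7\right) 19 = -133$)
$S{\left(H,C \right)} = 2 C$
$- S{\left(-83,c \right)} = - 2 \left(-133\right) = \left(-1\right) \left(-266\right) = 266$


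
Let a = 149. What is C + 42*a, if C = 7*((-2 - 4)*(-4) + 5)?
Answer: 6461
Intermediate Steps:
C = 203 (C = 7*(-6*(-4) + 5) = 7*(24 + 5) = 7*29 = 203)
C + 42*a = 203 + 42*149 = 203 + 6258 = 6461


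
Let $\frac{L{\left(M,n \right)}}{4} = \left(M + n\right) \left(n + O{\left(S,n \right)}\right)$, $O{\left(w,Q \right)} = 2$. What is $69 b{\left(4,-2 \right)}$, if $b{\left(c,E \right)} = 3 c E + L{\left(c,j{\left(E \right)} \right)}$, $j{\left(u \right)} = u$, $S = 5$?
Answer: $-1656$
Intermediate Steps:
$L{\left(M,n \right)} = 4 \left(2 + n\right) \left(M + n\right)$ ($L{\left(M,n \right)} = 4 \left(M + n\right) \left(n + 2\right) = 4 \left(M + n\right) \left(2 + n\right) = 4 \left(2 + n\right) \left(M + n\right)$)
$b{\left(c,E \right)} = 4 E^{2} + 8 E + 8 c + 7 E c$ ($b{\left(c,E \right)} = 3 c E + \left(4 E^{2} + 8 c + 8 E + 4 c E\right) = 3 E c + \left(4 E^{2} + 8 c + 8 E + 4 E c\right) = 3 E c + \left(4 E^{2} + 8 E + 8 c + 4 E c\right) = 4 E^{2} + 8 E + 8 c + 7 E c$)
$69 b{\left(4,-2 \right)} = 69 \left(4 \left(-2\right)^{2} + 8 \left(-2\right) + 8 \cdot 4 + 7 \left(-2\right) 4\right) = 69 \left(4 \cdot 4 - 16 + 32 - 56\right) = 69 \left(16 - 16 + 32 - 56\right) = 69 \left(-24\right) = -1656$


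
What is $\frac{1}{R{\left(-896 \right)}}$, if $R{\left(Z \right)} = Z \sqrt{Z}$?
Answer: $\frac{i \sqrt{14}}{100352} \approx 3.7285 \cdot 10^{-5} i$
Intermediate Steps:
$R{\left(Z \right)} = Z^{\frac{3}{2}}$
$\frac{1}{R{\left(-896 \right)}} = \frac{1}{\left(-896\right)^{\frac{3}{2}}} = \frac{1}{\left(-7168\right) i \sqrt{14}} = \frac{i \sqrt{14}}{100352}$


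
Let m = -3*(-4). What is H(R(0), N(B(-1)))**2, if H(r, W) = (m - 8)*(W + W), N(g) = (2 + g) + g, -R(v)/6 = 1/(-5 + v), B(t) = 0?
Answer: 256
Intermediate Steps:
m = 12
R(v) = -6/(-5 + v)
N(g) = 2 + 2*g
H(r, W) = 8*W (H(r, W) = (12 - 8)*(W + W) = 4*(2*W) = 8*W)
H(R(0), N(B(-1)))**2 = (8*(2 + 2*0))**2 = (8*(2 + 0))**2 = (8*2)**2 = 16**2 = 256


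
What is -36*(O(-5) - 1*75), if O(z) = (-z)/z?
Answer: 2736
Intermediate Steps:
O(z) = -1
-36*(O(-5) - 1*75) = -36*(-1 - 1*75) = -36*(-1 - 75) = -36*(-76) = 2736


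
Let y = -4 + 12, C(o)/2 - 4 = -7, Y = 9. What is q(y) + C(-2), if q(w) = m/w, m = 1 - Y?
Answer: -7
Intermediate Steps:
C(o) = -6 (C(o) = 8 + 2*(-7) = 8 - 14 = -6)
y = 8
m = -8 (m = 1 - 1*9 = 1 - 9 = -8)
q(w) = -8/w
q(y) + C(-2) = -8/8 - 6 = -8*⅛ - 6 = -1 - 6 = -7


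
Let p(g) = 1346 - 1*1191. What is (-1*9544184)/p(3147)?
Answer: -9544184/155 ≈ -61575.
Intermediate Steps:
p(g) = 155 (p(g) = 1346 - 1191 = 155)
(-1*9544184)/p(3147) = -1*9544184/155 = -9544184*1/155 = -9544184/155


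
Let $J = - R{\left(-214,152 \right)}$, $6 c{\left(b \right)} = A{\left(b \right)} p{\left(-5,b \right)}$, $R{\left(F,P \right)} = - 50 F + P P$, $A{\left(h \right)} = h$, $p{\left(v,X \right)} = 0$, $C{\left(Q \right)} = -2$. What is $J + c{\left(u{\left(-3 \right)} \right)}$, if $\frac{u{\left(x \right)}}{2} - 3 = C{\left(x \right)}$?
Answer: $-33804$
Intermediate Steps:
$u{\left(x \right)} = 2$ ($u{\left(x \right)} = 6 + 2 \left(-2\right) = 6 - 4 = 2$)
$R{\left(F,P \right)} = P^{2} - 50 F$ ($R{\left(F,P \right)} = - 50 F + P^{2} = P^{2} - 50 F$)
$c{\left(b \right)} = 0$ ($c{\left(b \right)} = \frac{b 0}{6} = \frac{1}{6} \cdot 0 = 0$)
$J = -33804$ ($J = - (152^{2} - -10700) = - (23104 + 10700) = \left(-1\right) 33804 = -33804$)
$J + c{\left(u{\left(-3 \right)} \right)} = -33804 + 0 = -33804$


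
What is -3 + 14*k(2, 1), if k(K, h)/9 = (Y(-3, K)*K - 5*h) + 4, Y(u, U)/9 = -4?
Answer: -9201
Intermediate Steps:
Y(u, U) = -36 (Y(u, U) = 9*(-4) = -36)
k(K, h) = 36 - 324*K - 45*h (k(K, h) = 9*((-36*K - 5*h) + 4) = 9*(4 - 36*K - 5*h) = 36 - 324*K - 45*h)
-3 + 14*k(2, 1) = -3 + 14*(36 - 324*2 - 45*1) = -3 + 14*(36 - 648 - 45) = -3 + 14*(-657) = -3 - 9198 = -9201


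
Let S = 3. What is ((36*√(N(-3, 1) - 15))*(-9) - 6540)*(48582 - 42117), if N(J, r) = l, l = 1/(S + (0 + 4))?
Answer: -42281100 - 4189320*I*√182/7 ≈ -4.2281e+7 - 8.0739e+6*I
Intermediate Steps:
l = ⅐ (l = 1/(3 + (0 + 4)) = 1/(3 + 4) = 1/7 = ⅐ ≈ 0.14286)
N(J, r) = ⅐
((36*√(N(-3, 1) - 15))*(-9) - 6540)*(48582 - 42117) = ((36*√(⅐ - 15))*(-9) - 6540)*(48582 - 42117) = ((36*√(-104/7))*(-9) - 6540)*6465 = ((36*(2*I*√182/7))*(-9) - 6540)*6465 = ((72*I*√182/7)*(-9) - 6540)*6465 = (-648*I*√182/7 - 6540)*6465 = (-6540 - 648*I*√182/7)*6465 = -42281100 - 4189320*I*√182/7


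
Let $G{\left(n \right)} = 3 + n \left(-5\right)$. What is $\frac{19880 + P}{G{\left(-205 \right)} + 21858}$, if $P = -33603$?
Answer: $- \frac{13723}{22886} \approx -0.59962$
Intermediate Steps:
$G{\left(n \right)} = 3 - 5 n$
$\frac{19880 + P}{G{\left(-205 \right)} + 21858} = \frac{19880 - 33603}{\left(3 - -1025\right) + 21858} = - \frac{13723}{\left(3 + 1025\right) + 21858} = - \frac{13723}{1028 + 21858} = - \frac{13723}{22886}$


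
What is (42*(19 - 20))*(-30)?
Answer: 1260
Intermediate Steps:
(42*(19 - 20))*(-30) = (42*(-1))*(-30) = -42*(-30) = 1260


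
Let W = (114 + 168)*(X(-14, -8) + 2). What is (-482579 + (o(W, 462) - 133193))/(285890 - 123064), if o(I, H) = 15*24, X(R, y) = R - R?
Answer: -307706/81413 ≈ -3.7796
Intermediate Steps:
X(R, y) = 0
W = 564 (W = (114 + 168)*(0 + 2) = 282*2 = 564)
o(I, H) = 360
(-482579 + (o(W, 462) - 133193))/(285890 - 123064) = (-482579 + (360 - 133193))/(285890 - 123064) = (-482579 - 132833)/162826 = -615412*1/162826 = -307706/81413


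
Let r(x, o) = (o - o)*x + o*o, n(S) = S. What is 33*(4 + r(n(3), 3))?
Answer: 429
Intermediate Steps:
r(x, o) = o**2 (r(x, o) = 0*x + o**2 = 0 + o**2 = o**2)
33*(4 + r(n(3), 3)) = 33*(4 + 3**2) = 33*(4 + 9) = 33*13 = 429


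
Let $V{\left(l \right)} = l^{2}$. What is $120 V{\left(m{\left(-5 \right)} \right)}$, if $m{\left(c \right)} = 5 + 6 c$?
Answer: $75000$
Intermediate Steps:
$120 V{\left(m{\left(-5 \right)} \right)} = 120 \left(5 + 6 \left(-5\right)\right)^{2} = 120 \left(5 - 30\right)^{2} = 120 \left(-25\right)^{2} = 120 \cdot 625 = 75000$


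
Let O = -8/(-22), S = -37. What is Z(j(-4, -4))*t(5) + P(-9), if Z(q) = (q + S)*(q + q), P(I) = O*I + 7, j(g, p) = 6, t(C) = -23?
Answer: 94157/11 ≈ 8559.7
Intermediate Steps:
O = 4/11 (O = -8*(-1/22) = 4/11 ≈ 0.36364)
P(I) = 7 + 4*I/11 (P(I) = 4*I/11 + 7 = 7 + 4*I/11)
Z(q) = 2*q*(-37 + q) (Z(q) = (q - 37)*(q + q) = (-37 + q)*(2*q) = 2*q*(-37 + q))
Z(j(-4, -4))*t(5) + P(-9) = (2*6*(-37 + 6))*(-23) + (7 + (4/11)*(-9)) = (2*6*(-31))*(-23) + (7 - 36/11) = -372*(-23) + 41/11 = 8556 + 41/11 = 94157/11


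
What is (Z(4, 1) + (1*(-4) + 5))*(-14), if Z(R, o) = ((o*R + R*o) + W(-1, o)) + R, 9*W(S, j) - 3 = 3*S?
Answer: -182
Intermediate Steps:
W(S, j) = ⅓ + S/3 (W(S, j) = ⅓ + (3*S)/9 = ⅓ + S/3)
Z(R, o) = R + 2*R*o (Z(R, o) = ((o*R + R*o) + (⅓ + (⅓)*(-1))) + R = ((R*o + R*o) + (⅓ - ⅓)) + R = (2*R*o + 0) + R = 2*R*o + R = R + 2*R*o)
(Z(4, 1) + (1*(-4) + 5))*(-14) = (4*(1 + 2*1) + (1*(-4) + 5))*(-14) = (4*(1 + 2) + (-4 + 5))*(-14) = (4*3 + 1)*(-14) = (12 + 1)*(-14) = 13*(-14) = -182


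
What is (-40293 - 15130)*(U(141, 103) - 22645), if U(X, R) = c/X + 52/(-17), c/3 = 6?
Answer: 1002917814831/799 ≈ 1.2552e+9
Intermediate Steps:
c = 18 (c = 3*6 = 18)
U(X, R) = -52/17 + 18/X (U(X, R) = 18/X + 52/(-17) = 18/X + 52*(-1/17) = 18/X - 52/17 = -52/17 + 18/X)
(-40293 - 15130)*(U(141, 103) - 22645) = (-40293 - 15130)*((-52/17 + 18/141) - 22645) = -55423*((-52/17 + 18*(1/141)) - 22645) = -55423*((-52/17 + 6/47) - 22645) = -55423*(-2342/799 - 22645) = -55423*(-18095697/799) = 1002917814831/799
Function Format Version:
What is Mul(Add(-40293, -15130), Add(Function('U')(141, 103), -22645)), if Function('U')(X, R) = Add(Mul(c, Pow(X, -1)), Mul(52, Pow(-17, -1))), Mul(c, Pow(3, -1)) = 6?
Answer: Rational(1002917814831, 799) ≈ 1.2552e+9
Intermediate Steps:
c = 18 (c = Mul(3, 6) = 18)
Function('U')(X, R) = Add(Rational(-52, 17), Mul(18, Pow(X, -1))) (Function('U')(X, R) = Add(Mul(18, Pow(X, -1)), Mul(52, Pow(-17, -1))) = Add(Mul(18, Pow(X, -1)), Mul(52, Rational(-1, 17))) = Add(Mul(18, Pow(X, -1)), Rational(-52, 17)) = Add(Rational(-52, 17), Mul(18, Pow(X, -1))))
Mul(Add(-40293, -15130), Add(Function('U')(141, 103), -22645)) = Mul(Add(-40293, -15130), Add(Add(Rational(-52, 17), Mul(18, Pow(141, -1))), -22645)) = Mul(-55423, Add(Add(Rational(-52, 17), Mul(18, Rational(1, 141))), -22645)) = Mul(-55423, Add(Add(Rational(-52, 17), Rational(6, 47)), -22645)) = Mul(-55423, Add(Rational(-2342, 799), -22645)) = Mul(-55423, Rational(-18095697, 799)) = Rational(1002917814831, 799)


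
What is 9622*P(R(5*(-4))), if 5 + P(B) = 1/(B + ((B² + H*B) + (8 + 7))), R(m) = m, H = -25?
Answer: -43048828/895 ≈ -48099.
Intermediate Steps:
P(B) = -5 + 1/(15 + B² - 24*B) (P(B) = -5 + 1/(B + ((B² - 25*B) + (8 + 7))) = -5 + 1/(B + ((B² - 25*B) + 15)) = -5 + 1/(B + (15 + B² - 25*B)) = -5 + 1/(15 + B² - 24*B))
9622*P(R(5*(-4))) = 9622*((-74 - 5*(5*(-4))² + 120*(5*(-4)))/(15 + (5*(-4))² - 120*(-4))) = 9622*((-74 - 5*(-20)² + 120*(-20))/(15 + (-20)² - 24*(-20))) = 9622*((-74 - 5*400 - 2400)/(15 + 400 + 480)) = 9622*((-74 - 2000 - 2400)/895) = 9622*((1/895)*(-4474)) = 9622*(-4474/895) = -43048828/895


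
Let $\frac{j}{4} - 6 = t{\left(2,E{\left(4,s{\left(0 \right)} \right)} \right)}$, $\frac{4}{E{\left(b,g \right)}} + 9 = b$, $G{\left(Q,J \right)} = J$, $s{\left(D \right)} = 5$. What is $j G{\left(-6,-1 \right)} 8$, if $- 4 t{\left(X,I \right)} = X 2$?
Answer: $-160$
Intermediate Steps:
$E{\left(b,g \right)} = \frac{4}{-9 + b}$
$t{\left(X,I \right)} = - \frac{X}{2}$ ($t{\left(X,I \right)} = - \frac{X 2}{4} = - \frac{2 X}{4} = - \frac{X}{2}$)
$j = 20$ ($j = 24 + 4 \left(\left(- \frac{1}{2}\right) 2\right) = 24 + 4 \left(-1\right) = 24 - 4 = 20$)
$j G{\left(-6,-1 \right)} 8 = 20 \left(-1\right) 8 = \left(-20\right) 8 = -160$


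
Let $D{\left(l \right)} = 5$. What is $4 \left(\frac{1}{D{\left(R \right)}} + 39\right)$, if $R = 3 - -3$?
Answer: $\frac{784}{5} \approx 156.8$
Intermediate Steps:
$R = 6$ ($R = 3 + 3 = 6$)
$4 \left(\frac{1}{D{\left(R \right)}} + 39\right) = 4 \left(\frac{1}{5} + 39\right) = 4 \cdot \frac{196}{5} = \frac{784}{5}$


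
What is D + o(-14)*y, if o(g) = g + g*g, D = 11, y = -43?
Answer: -7815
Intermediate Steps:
o(g) = g + g**2
D + o(-14)*y = 11 - 14*(1 - 14)*(-43) = 11 - 14*(-13)*(-43) = 11 + 182*(-43) = 11 - 7826 = -7815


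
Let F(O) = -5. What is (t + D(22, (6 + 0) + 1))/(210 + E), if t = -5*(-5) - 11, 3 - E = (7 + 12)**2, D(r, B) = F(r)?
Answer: -9/148 ≈ -0.060811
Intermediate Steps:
D(r, B) = -5
E = -358 (E = 3 - (7 + 12)**2 = 3 - 1*19**2 = 3 - 1*361 = 3 - 361 = -358)
t = 14 (t = 25 - 11 = 14)
(t + D(22, (6 + 0) + 1))/(210 + E) = (14 - 5)/(210 - 358) = 9/(-148) = 9*(-1/148) = -9/148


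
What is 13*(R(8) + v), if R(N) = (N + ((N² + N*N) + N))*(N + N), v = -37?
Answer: 29471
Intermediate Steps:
R(N) = 2*N*(2*N + 2*N²) (R(N) = (N + ((N² + N²) + N))*(2*N) = (N + (2*N² + N))*(2*N) = (N + (N + 2*N²))*(2*N) = (2*N + 2*N²)*(2*N) = 2*N*(2*N + 2*N²))
13*(R(8) + v) = 13*(4*8²*(1 + 8) - 37) = 13*(4*64*9 - 37) = 13*(2304 - 37) = 13*2267 = 29471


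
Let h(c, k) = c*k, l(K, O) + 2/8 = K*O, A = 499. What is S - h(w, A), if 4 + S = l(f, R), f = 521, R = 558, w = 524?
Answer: 116951/4 ≈ 29238.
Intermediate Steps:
l(K, O) = -¼ + K*O
S = 1162855/4 (S = -4 + (-¼ + 521*558) = -4 + (-¼ + 290718) = -4 + 1162871/4 = 1162855/4 ≈ 2.9071e+5)
S - h(w, A) = 1162855/4 - 524*499 = 1162855/4 - 1*261476 = 1162855/4 - 261476 = 116951/4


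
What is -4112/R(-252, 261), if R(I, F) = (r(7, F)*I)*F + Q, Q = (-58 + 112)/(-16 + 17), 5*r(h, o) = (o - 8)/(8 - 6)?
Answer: 1285/519993 ≈ 0.0024712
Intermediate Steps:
r(h, o) = -4/5 + o/10 (r(h, o) = ((o - 8)/(8 - 6))/5 = ((-8 + o)/2)/5 = ((-8 + o)*(1/2))/5 = (-4 + o/2)/5 = -4/5 + o/10)
Q = 54 (Q = 54/1 = 54*1 = 54)
R(I, F) = 54 + F*I*(-4/5 + F/10) (R(I, F) = ((-4/5 + F/10)*I)*F + 54 = (I*(-4/5 + F/10))*F + 54 = F*I*(-4/5 + F/10) + 54 = 54 + F*I*(-4/5 + F/10))
-4112/R(-252, 261) = -4112/(54 + (1/10)*261*(-252)*(-8 + 261)) = -4112/(54 + (1/10)*261*(-252)*253) = -4112/(54 - 8320158/5) = -4112/(-8319888/5) = -4112*(-5/8319888) = 1285/519993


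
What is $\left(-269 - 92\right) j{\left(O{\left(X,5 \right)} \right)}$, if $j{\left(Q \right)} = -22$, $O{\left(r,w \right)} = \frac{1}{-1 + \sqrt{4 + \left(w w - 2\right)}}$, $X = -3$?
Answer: $7942$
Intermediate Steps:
$O{\left(r,w \right)} = \frac{1}{-1 + \sqrt{2 + w^{2}}}$ ($O{\left(r,w \right)} = \frac{1}{-1 + \sqrt{4 + \left(w^{2} - 2\right)}} = \frac{1}{-1 + \sqrt{4 + \left(-2 + w^{2}\right)}} = \frac{1}{-1 + \sqrt{2 + w^{2}}}$)
$\left(-269 - 92\right) j{\left(O{\left(X,5 \right)} \right)} = \left(-269 - 92\right) \left(-22\right) = \left(-361\right) \left(-22\right) = 7942$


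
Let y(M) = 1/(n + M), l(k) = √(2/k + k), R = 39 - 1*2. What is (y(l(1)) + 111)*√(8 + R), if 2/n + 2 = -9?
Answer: 363*√15/359 + 119613*√5/359 ≈ 748.94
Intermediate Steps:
n = -2/11 (n = 2/(-2 - 9) = 2/(-11) = 2*(-1/11) = -2/11 ≈ -0.18182)
R = 37 (R = 39 - 2 = 37)
l(k) = √(k + 2/k)
y(M) = 1/(-2/11 + M)
(y(l(1)) + 111)*√(8 + R) = (11/(-2 + 11*√(1 + 2/1)) + 111)*√(8 + 37) = (11/(-2 + 11*√(1 + 2*1)) + 111)*√45 = (11/(-2 + 11*√(1 + 2)) + 111)*(3*√5) = (11/(-2 + 11*√3) + 111)*(3*√5) = (111 + 11/(-2 + 11*√3))*(3*√5) = 3*√5*(111 + 11/(-2 + 11*√3))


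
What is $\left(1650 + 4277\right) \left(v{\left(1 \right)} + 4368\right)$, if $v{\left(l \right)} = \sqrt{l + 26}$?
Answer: $25889136 + 17781 \sqrt{3} \approx 2.592 \cdot 10^{7}$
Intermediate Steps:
$v{\left(l \right)} = \sqrt{26 + l}$
$\left(1650 + 4277\right) \left(v{\left(1 \right)} + 4368\right) = \left(1650 + 4277\right) \left(\sqrt{26 + 1} + 4368\right) = 5927 \left(\sqrt{27} + 4368\right) = 5927 \left(3 \sqrt{3} + 4368\right) = 5927 \left(4368 + 3 \sqrt{3}\right) = 25889136 + 17781 \sqrt{3}$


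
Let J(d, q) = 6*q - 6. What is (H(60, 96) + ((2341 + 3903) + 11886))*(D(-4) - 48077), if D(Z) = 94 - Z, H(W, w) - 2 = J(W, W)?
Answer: -886939794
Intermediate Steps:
J(d, q) = -6 + 6*q
H(W, w) = -4 + 6*W (H(W, w) = 2 + (-6 + 6*W) = -4 + 6*W)
(H(60, 96) + ((2341 + 3903) + 11886))*(D(-4) - 48077) = ((-4 + 6*60) + ((2341 + 3903) + 11886))*((94 - 1*(-4)) - 48077) = ((-4 + 360) + (6244 + 11886))*((94 + 4) - 48077) = (356 + 18130)*(98 - 48077) = 18486*(-47979) = -886939794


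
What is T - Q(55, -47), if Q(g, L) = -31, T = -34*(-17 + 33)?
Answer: -513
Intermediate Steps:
T = -544 (T = -34*16 = -544)
T - Q(55, -47) = -544 - 1*(-31) = -544 + 31 = -513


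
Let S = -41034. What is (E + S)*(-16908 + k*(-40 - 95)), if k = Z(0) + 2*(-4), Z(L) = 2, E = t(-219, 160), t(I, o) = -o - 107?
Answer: 664863498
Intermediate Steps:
t(I, o) = -107 - o
E = -267 (E = -107 - 1*160 = -107 - 160 = -267)
k = -6 (k = 2 + 2*(-4) = 2 - 8 = -6)
(E + S)*(-16908 + k*(-40 - 95)) = (-267 - 41034)*(-16908 - 6*(-40 - 95)) = -41301*(-16908 - 6*(-135)) = -41301*(-16908 + 810) = -41301*(-16098) = 664863498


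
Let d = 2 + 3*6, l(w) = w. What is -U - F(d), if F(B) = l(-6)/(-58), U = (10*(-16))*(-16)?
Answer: -74243/29 ≈ -2560.1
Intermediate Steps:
d = 20 (d = 2 + 18 = 20)
U = 2560 (U = -160*(-16) = 2560)
F(B) = 3/29 (F(B) = -6/(-58) = -6*(-1/58) = 3/29)
-U - F(d) = -1*2560 - 1*3/29 = -2560 - 3/29 = -74243/29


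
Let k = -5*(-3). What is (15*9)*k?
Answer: 2025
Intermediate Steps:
k = 15
(15*9)*k = (15*9)*15 = 135*15 = 2025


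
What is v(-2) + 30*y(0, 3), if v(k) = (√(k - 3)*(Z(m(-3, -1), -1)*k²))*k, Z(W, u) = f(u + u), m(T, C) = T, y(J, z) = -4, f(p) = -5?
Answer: -120 + 40*I*√5 ≈ -120.0 + 89.443*I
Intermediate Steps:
Z(W, u) = -5
v(k) = -5*k³*√(-3 + k) (v(k) = (√(k - 3)*(-5*k²))*k = (√(-3 + k)*(-5*k²))*k = (-5*k²*√(-3 + k))*k = -5*k³*√(-3 + k))
v(-2) + 30*y(0, 3) = -5*(-2)³*√(-3 - 2) + 30*(-4) = -5*(-8)*√(-5) - 120 = -5*(-8)*I*√5 - 120 = 40*I*√5 - 120 = -120 + 40*I*√5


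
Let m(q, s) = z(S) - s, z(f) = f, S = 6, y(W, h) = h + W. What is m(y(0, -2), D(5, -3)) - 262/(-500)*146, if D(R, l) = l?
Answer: 10688/125 ≈ 85.504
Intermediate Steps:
y(W, h) = W + h
m(q, s) = 6 - s
m(y(0, -2), D(5, -3)) - 262/(-500)*146 = (6 - 1*(-3)) - 262/(-500)*146 = (6 + 3) - 262*(-1/500)*146 = 9 + (131/250)*146 = 9 + 9563/125 = 10688/125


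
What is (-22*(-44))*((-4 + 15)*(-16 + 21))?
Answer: 53240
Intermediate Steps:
(-22*(-44))*((-4 + 15)*(-16 + 21)) = 968*(11*5) = 968*55 = 53240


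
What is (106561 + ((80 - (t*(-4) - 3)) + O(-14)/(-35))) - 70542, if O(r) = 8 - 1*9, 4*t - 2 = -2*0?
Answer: 1263641/35 ≈ 36104.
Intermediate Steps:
t = ½ (t = ½ + (-2*0)/4 = ½ + (¼)*0 = ½ + 0 = ½ ≈ 0.50000)
O(r) = -1 (O(r) = 8 - 9 = -1)
(106561 + ((80 - (t*(-4) - 3)) + O(-14)/(-35))) - 70542 = (106561 + ((80 - ((½)*(-4) - 3)) - 1/(-35))) - 70542 = (106561 + ((80 - (-2 - 3)) - 1*(-1/35))) - 70542 = (106561 + ((80 - 1*(-5)) + 1/35)) - 70542 = (106561 + ((80 + 5) + 1/35)) - 70542 = (106561 + (85 + 1/35)) - 70542 = (106561 + 2976/35) - 70542 = 3732611/35 - 70542 = 1263641/35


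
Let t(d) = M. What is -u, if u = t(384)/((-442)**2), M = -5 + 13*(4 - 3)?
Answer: -2/48841 ≈ -4.0949e-5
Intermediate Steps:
M = 8 (M = -5 + 13*1 = -5 + 13 = 8)
t(d) = 8
u = 2/48841 (u = 8/((-442)**2) = 8/195364 = 8*(1/195364) = 2/48841 ≈ 4.0949e-5)
-u = -1*2/48841 = -2/48841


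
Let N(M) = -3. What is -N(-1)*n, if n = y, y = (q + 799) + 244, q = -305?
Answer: 2214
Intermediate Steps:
y = 738 (y = (-305 + 799) + 244 = 494 + 244 = 738)
n = 738
-N(-1)*n = -(-3)*738 = -1*(-2214) = 2214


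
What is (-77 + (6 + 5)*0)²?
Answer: 5929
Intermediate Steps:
(-77 + (6 + 5)*0)² = (-77 + 11*0)² = (-77 + 0)² = (-77)² = 5929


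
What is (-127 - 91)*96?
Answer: -20928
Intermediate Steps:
(-127 - 91)*96 = -218*96 = -20928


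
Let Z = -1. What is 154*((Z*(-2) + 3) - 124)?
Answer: -18326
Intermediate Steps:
154*((Z*(-2) + 3) - 124) = 154*((-1*(-2) + 3) - 124) = 154*((2 + 3) - 124) = 154*(5 - 124) = 154*(-119) = -18326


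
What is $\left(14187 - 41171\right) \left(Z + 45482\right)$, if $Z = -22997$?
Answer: $-606735240$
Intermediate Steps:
$\left(14187 - 41171\right) \left(Z + 45482\right) = \left(14187 - 41171\right) \left(-22997 + 45482\right) = \left(-26984\right) 22485 = -606735240$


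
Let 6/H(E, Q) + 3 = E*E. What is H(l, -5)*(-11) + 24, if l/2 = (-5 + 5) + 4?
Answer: 1398/61 ≈ 22.918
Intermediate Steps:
l = 8 (l = 2*((-5 + 5) + 4) = 2*(0 + 4) = 2*4 = 8)
H(E, Q) = 6/(-3 + E²) (H(E, Q) = 6/(-3 + E*E) = 6/(-3 + E²))
H(l, -5)*(-11) + 24 = (6/(-3 + 8²))*(-11) + 24 = (6/(-3 + 64))*(-11) + 24 = (6/61)*(-11) + 24 = -66/61 + 24 = 1398/61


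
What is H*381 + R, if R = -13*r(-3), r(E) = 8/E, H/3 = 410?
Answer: 1405994/3 ≈ 4.6866e+5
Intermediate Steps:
H = 1230 (H = 3*410 = 1230)
R = 104/3 (R = -104/(-3) = -104*(-1)/3 = -13*(-8/3) = 104/3 ≈ 34.667)
H*381 + R = 1230*381 + 104/3 = 468630 + 104/3 = 1405994/3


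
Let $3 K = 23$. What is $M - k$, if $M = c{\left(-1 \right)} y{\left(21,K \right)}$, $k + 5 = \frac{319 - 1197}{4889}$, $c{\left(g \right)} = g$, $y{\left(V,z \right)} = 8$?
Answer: $- \frac{13789}{4889} \approx -2.8204$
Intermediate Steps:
$K = \frac{23}{3}$ ($K = \frac{1}{3} \cdot 23 = \frac{23}{3} \approx 7.6667$)
$k = - \frac{25323}{4889}$ ($k = -5 + \frac{319 - 1197}{4889} = -5 - \frac{878}{4889} = - \frac{25323}{4889} \approx -5.1796$)
$M = -8$ ($M = \left(-1\right) 8 = -8$)
$M - k = -8 - - \frac{25323}{4889} = -8 + \frac{25323}{4889} = - \frac{13789}{4889}$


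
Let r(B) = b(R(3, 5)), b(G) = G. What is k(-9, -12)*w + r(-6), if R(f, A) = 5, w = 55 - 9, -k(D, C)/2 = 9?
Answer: -823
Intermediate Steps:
k(D, C) = -18 (k(D, C) = -2*9 = -18)
w = 46
r(B) = 5
k(-9, -12)*w + r(-6) = -18*46 + 5 = -828 + 5 = -823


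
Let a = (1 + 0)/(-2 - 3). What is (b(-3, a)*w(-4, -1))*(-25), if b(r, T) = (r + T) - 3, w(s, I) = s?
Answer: -620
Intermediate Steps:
a = -⅕ (a = 1/(-5) = 1*(-⅕) = -⅕ ≈ -0.20000)
b(r, T) = -3 + T + r (b(r, T) = (T + r) - 3 = -3 + T + r)
(b(-3, a)*w(-4, -1))*(-25) = ((-3 - ⅕ - 3)*(-4))*(-25) = -31/5*(-4)*(-25) = (124/5)*(-25) = -620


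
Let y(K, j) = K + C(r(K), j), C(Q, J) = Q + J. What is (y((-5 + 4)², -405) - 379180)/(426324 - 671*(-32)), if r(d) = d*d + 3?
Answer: -94895/111949 ≈ -0.84766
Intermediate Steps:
r(d) = 3 + d² (r(d) = d² + 3 = 3 + d²)
C(Q, J) = J + Q
y(K, j) = 3 + K + j + K² (y(K, j) = K + (j + (3 + K²)) = K + (3 + j + K²) = 3 + K + j + K²)
(y((-5 + 4)², -405) - 379180)/(426324 - 671*(-32)) = ((3 + (-5 + 4)² - 405 + ((-5 + 4)²)²) - 379180)/(426324 - 671*(-32)) = ((3 + (-1)² - 405 + ((-1)²)²) - 379180)/(426324 + 21472) = ((3 + 1 - 405 + 1²) - 379180)/447796 = ((3 + 1 - 405 + 1) - 379180)*(1/447796) = (-400 - 379180)*(1/447796) = -379580*1/447796 = -94895/111949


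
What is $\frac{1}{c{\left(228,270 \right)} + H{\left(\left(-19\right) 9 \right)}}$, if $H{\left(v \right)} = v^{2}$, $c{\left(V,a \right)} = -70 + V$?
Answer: $\frac{1}{29399} \approx 3.4015 \cdot 10^{-5}$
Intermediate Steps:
$\frac{1}{c{\left(228,270 \right)} + H{\left(\left(-19\right) 9 \right)}} = \frac{1}{\left(-70 + 228\right) + \left(\left(-19\right) 9\right)^{2}} = \frac{1}{158 + \left(-171\right)^{2}} = \frac{1}{158 + 29241} = \frac{1}{29399}$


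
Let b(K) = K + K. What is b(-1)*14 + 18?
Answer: -10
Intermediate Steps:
b(K) = 2*K
b(-1)*14 + 18 = (2*(-1))*14 + 18 = -2*14 + 18 = -28 + 18 = -10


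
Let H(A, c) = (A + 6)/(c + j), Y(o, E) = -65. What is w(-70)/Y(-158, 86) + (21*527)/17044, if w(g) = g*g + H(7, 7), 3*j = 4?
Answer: -2070570841/27696500 ≈ -74.759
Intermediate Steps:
j = 4/3 (j = (⅓)*4 = 4/3 ≈ 1.3333)
H(A, c) = (6 + A)/(4/3 + c) (H(A, c) = (A + 6)/(c + 4/3) = (6 + A)/(4/3 + c))
w(g) = 39/25 + g² (w(g) = g*g + 3*(6 + 7)/(4 + 3*7) = g² + 3*13/(4 + 21) = g² + 3*13/25 = g² + 3*(1/25)*13 = g² + 39/25 = 39/25 + g²)
w(-70)/Y(-158, 86) + (21*527)/17044 = (39/25 + (-70)²)/(-65) + (21*527)/17044 = (39/25 + 4900)*(-1/65) + 11067*(1/17044) = (122539/25)*(-1/65) + 11067/17044 = -122539/1625 + 11067/17044 = -2070570841/27696500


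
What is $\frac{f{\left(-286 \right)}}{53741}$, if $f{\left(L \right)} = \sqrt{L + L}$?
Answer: $\frac{2 i \sqrt{143}}{53741} \approx 0.00044503 i$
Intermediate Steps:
$f{\left(L \right)} = \sqrt{2} \sqrt{L}$ ($f{\left(L \right)} = \sqrt{2 L} = \sqrt{2} \sqrt{L}$)
$\frac{f{\left(-286 \right)}}{53741} = \frac{\sqrt{2} \sqrt{-286}}{53741} = \sqrt{2} i \sqrt{286} \cdot \frac{1}{53741} = 2 i \sqrt{143} \cdot \frac{1}{53741} = \frac{2 i \sqrt{143}}{53741}$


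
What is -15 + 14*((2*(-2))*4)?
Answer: -239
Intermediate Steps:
-15 + 14*((2*(-2))*4) = -15 + 14*(-4*4) = -15 + 14*(-16) = -15 - 224 = -239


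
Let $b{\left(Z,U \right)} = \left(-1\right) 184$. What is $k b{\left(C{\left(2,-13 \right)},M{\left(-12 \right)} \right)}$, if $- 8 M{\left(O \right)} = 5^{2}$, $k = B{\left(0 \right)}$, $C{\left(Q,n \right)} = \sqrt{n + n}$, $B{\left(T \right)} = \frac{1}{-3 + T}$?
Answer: $\frac{184}{3} \approx 61.333$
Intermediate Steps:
$C{\left(Q,n \right)} = \sqrt{2} \sqrt{n}$ ($C{\left(Q,n \right)} = \sqrt{2 n} = \sqrt{2} \sqrt{n}$)
$k = - \frac{1}{3}$ ($k = \frac{1}{-3 + 0} = \frac{1}{-3} = - \frac{1}{3} \approx -0.33333$)
$M{\left(O \right)} = - \frac{25}{8}$ ($M{\left(O \right)} = - \frac{5^{2}}{8} = \left(- \frac{1}{8}\right) 25 = - \frac{25}{8}$)
$b{\left(Z,U \right)} = -184$
$k b{\left(C{\left(2,-13 \right)},M{\left(-12 \right)} \right)} = \left(- \frac{1}{3}\right) \left(-184\right) = \frac{184}{3}$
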